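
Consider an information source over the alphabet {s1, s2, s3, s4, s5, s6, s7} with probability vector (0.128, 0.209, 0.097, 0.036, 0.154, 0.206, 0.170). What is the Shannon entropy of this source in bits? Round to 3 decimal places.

2.671 bits

H = −Σ pᵢ log₂ pᵢ.
−0.128·log₂(0.128) = 0.3796
−0.209·log₂(0.209) = 0.4720
−0.097·log₂(0.097) = 0.3265
−0.036·log₂(0.036) = 0.1727
−0.154·log₂(0.154) = 0.4156
−0.206·log₂(0.206) = 0.4695
−0.170·log₂(0.170) = 0.4346
Sum ≈ 2.6705 → 2.671 bits.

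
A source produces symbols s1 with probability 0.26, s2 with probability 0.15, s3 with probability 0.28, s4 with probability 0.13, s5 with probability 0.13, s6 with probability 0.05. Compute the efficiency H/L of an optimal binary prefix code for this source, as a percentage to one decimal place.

98.0%

Entropy H = −Σ p log₂ p ≈ 2.4114 bits.
Huffman merges: 1/20+13/100→9/50; 13/100+3/20→7/25; 9/50+13/50→11/25; 7/25+7/25→14/25; 11/25+14/25→1. L = 123/50 ≈ 2.4600.
Efficiency = H/L = 2.4114/2.4600 = 98.0%.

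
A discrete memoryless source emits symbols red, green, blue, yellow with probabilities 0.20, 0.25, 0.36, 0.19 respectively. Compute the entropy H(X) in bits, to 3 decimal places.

H = −Σ pᵢ log₂ pᵢ.
−0.20·log₂(0.20) = 0.4644
−0.25·log₂(0.25) = 0.5000
−0.36·log₂(0.36) = 0.5306
−0.19·log₂(0.19) = 0.4552
Sum ≈ 1.9502 → 1.950 bits.

1.950 bits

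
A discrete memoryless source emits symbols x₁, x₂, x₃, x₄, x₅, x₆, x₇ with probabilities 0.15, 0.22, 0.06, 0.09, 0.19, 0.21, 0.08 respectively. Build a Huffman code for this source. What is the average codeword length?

Repeatedly combine the two least-probable nodes; the expected code length is the sum of the merged weights.
merge 3/50 + 2/25 → 7/50
merge 9/100 + 7/50 → 23/100
merge 3/20 + 19/100 → 17/50
merge 21/100 + 11/50 → 43/100
merge 23/100 + 17/50 → 57/100
merge 43/100 + 57/100 → 1
L = 7/50 + 23/100 + 17/50 + 43/100 + 57/100 + 1 = 271/100 = 2.71 bits/symbol.

2.71 bits/symbol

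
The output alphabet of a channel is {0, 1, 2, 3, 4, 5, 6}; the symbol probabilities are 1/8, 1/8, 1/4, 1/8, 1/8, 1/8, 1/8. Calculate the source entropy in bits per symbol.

Each probability is a power of 1/2, so log₂(1/p) is an integer.
H = Σ p·log₂(1/p) = 1/8·3 + 1/8·3 + 1/4·2 + 1/8·3 + 1/8·3 + 1/8·3 + 1/8·3 = 2.75 bits.

2.75 bits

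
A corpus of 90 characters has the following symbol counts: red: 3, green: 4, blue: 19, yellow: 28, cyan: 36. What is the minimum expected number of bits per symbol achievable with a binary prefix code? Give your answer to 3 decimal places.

Probabilities are the counts divided by 90.
Repeatedly combine the two least-probable nodes; the expected code length is the sum of the merged weights.
merge 1/30 + 2/45 → 7/90
merge 7/90 + 19/90 → 13/45
merge 13/45 + 14/45 → 3/5
merge 2/5 + 3/5 → 1
L = 7/90 + 13/45 + 3/5 + 1 = 59/30 ≈ 1.967 bits/symbol.

1.967 bits/symbol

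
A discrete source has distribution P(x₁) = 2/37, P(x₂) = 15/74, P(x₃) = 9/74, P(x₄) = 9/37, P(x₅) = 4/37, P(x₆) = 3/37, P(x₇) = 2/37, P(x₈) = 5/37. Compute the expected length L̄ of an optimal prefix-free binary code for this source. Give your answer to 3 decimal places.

Repeatedly combine the two least-probable nodes; the expected code length is the sum of the merged weights.
merge 2/37 + 2/37 → 4/37
merge 3/37 + 4/37 → 7/37
merge 4/37 + 9/74 → 17/74
merge 5/37 + 7/37 → 12/37
merge 15/74 + 17/74 → 16/37
merge 9/37 + 12/37 → 21/37
merge 16/37 + 21/37 → 1
L = 4/37 + 7/37 + 17/74 + 12/37 + 16/37 + 21/37 + 1 = 211/74 ≈ 2.851 bits/symbol.

2.851 bits/symbol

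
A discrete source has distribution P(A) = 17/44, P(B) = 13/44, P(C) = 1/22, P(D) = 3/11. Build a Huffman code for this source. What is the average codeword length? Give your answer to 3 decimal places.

Repeatedly combine the two least-probable nodes; the expected code length is the sum of the merged weights.
merge 1/22 + 3/11 → 7/22
merge 13/44 + 7/22 → 27/44
merge 17/44 + 27/44 → 1
L = 7/22 + 27/44 + 1 = 85/44 ≈ 1.932 bits/symbol.

1.932 bits/symbol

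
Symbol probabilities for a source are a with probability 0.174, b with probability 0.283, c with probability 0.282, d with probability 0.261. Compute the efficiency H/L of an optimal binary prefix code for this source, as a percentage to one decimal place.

Entropy H = −Σ p log₂ p ≈ 1.9751 bits.
Huffman merges: 87/500+261/1000→87/200; 141/500+283/1000→113/200; 87/200+113/200→1. L = 2 ≈ 2.0000.
Efficiency = H/L = 1.9751/2.0000 = 98.8%.

98.8%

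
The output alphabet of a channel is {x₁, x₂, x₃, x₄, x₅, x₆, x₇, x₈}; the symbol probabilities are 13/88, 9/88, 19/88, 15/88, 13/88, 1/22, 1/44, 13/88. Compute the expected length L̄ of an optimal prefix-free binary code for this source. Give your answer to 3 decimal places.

Repeatedly combine the two least-probable nodes; the expected code length is the sum of the merged weights.
merge 1/44 + 1/22 → 3/44
merge 3/44 + 9/88 → 15/88
merge 13/88 + 13/88 → 13/44
merge 13/88 + 15/88 → 7/22
merge 15/88 + 19/88 → 17/44
merge 13/44 + 7/22 → 27/44
merge 17/44 + 27/44 → 1
L = 3/44 + 15/88 + 13/44 + 7/22 + 17/44 + 27/44 + 1 = 251/88 ≈ 2.852 bits/symbol.

2.852 bits/symbol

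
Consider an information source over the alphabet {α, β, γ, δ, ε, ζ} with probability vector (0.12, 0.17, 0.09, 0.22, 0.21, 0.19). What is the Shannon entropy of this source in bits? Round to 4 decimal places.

2.5229 bits

H = −Σ pᵢ log₂ pᵢ.
−0.12·log₂(0.12) = 0.3671
−0.17·log₂(0.17) = 0.4346
−0.09·log₂(0.09) = 0.3127
−0.22·log₂(0.22) = 0.4806
−0.21·log₂(0.21) = 0.4728
−0.19·log₂(0.19) = 0.4552
Sum ≈ 2.5229 → 2.5229 bits.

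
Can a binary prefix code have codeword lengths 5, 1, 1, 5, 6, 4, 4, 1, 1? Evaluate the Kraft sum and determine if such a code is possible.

2.203125; no

With common denominator 2^6 = 64: Σ 2^(−ℓᵢ) = 2/64 + 32/64 + 32/64 + 2/64 + 1/64 + 4/64 + 4/64 + 32/64 + 32/64 = 141/64 = 2.203125.
Kraft's inequality requires Σ ≤ 1; here Σ = 2.203125 > 1, so no such prefix code exists.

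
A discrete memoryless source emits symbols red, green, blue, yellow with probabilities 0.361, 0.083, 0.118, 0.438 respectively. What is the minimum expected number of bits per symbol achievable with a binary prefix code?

1.763 bits/symbol

Repeatedly combine the two least-probable nodes; the expected code length is the sum of the merged weights.
merge 83/1000 + 59/500 → 201/1000
merge 201/1000 + 361/1000 → 281/500
merge 219/500 + 281/500 → 1
L = 201/1000 + 281/500 + 1 = 1763/1000 = 1.763 bits/symbol.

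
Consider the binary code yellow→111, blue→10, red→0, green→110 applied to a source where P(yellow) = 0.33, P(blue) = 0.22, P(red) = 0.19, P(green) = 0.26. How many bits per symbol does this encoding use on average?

2.4 bits/symbol

L̄ = Σ pᵢ·ℓᵢ = 0.33·3 + 0.22·2 + 0.19·1 + 0.26·3 = 2.4 bits/symbol.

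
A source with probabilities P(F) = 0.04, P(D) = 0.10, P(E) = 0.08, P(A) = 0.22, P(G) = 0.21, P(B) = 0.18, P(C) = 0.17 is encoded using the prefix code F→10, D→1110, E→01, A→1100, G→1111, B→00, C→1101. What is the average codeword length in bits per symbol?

3.4 bits/symbol

L̄ = Σ pᵢ·ℓᵢ = 0.04·2 + 0.10·4 + 0.08·2 + 0.22·4 + 0.21·4 + 0.18·2 + 0.17·4 = 3.4 bits/symbol.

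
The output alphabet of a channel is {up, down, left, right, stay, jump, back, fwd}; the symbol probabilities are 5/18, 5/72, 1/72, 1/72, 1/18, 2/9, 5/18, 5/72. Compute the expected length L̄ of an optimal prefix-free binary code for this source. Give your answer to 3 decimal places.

2.472 bits/symbol

Repeatedly combine the two least-probable nodes; the expected code length is the sum of the merged weights.
merge 1/72 + 1/72 → 1/36
merge 1/36 + 1/18 → 1/12
merge 5/72 + 5/72 → 5/36
merge 1/12 + 5/36 → 2/9
merge 2/9 + 2/9 → 4/9
merge 5/18 + 5/18 → 5/9
merge 4/9 + 5/9 → 1
L = 1/36 + 1/12 + 5/36 + 2/9 + 4/9 + 5/9 + 1 = 89/36 ≈ 2.472 bits/symbol.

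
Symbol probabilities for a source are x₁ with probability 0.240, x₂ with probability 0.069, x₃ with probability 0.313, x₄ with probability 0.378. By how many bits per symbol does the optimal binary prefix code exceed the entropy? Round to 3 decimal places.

Entropy H = −Σ p log₂ p ≈ 1.8153 bits.
Huffman merges: 69/1000+6/25→309/1000; 309/1000+313/1000→311/500; 189/500+311/500→1. L = 1931/1000 ≈ 1.9310.
L − H = 1.9310 − 1.8153 = 0.116 bits.

0.116 bits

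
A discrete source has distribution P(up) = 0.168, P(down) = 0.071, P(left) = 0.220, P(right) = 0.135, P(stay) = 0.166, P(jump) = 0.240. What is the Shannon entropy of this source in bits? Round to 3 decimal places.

2.498 bits

H = −Σ pᵢ log₂ pᵢ.
−0.168·log₂(0.168) = 0.4323
−0.071·log₂(0.071) = 0.2709
−0.220·log₂(0.220) = 0.4806
−0.135·log₂(0.135) = 0.3900
−0.166·log₂(0.166) = 0.4301
−0.240·log₂(0.240) = 0.4941
Sum ≈ 2.4981 → 2.498 bits.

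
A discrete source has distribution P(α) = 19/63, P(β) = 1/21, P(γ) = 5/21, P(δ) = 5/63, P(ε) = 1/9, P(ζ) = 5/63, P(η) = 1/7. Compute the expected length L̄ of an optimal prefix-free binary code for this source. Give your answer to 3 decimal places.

2.587 bits/symbol

Repeatedly combine the two least-probable nodes; the expected code length is the sum of the merged weights.
merge 1/21 + 5/63 → 8/63
merge 5/63 + 1/9 → 4/21
merge 8/63 + 1/7 → 17/63
merge 4/21 + 5/21 → 3/7
merge 17/63 + 19/63 → 4/7
merge 3/7 + 4/7 → 1
L = 8/63 + 4/21 + 17/63 + 3/7 + 4/7 + 1 = 163/63 ≈ 2.587 bits/symbol.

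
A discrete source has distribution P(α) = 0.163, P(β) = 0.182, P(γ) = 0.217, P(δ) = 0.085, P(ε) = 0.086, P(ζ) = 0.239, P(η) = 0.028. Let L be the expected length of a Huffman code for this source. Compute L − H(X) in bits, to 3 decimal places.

Entropy H = −Σ p log₂ p ≈ 2.5969 bits.
Huffman merges: 7/250+17/200→113/1000; 43/500+113/1000→199/1000; 163/1000+91/500→69/200; 199/1000+217/1000→52/125; 239/1000+69/200→73/125; 52/125+73/125→1. L = 2657/1000 ≈ 2.6570.
L − H = 2.6570 − 2.5969 = 0.060 bits.

0.060 bits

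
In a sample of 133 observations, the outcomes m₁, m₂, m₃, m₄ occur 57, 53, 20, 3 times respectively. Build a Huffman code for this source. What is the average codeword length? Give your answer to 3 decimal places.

Probabilities are the counts divided by 133.
Repeatedly combine the two least-probable nodes; the expected code length is the sum of the merged weights.
merge 3/133 + 20/133 → 23/133
merge 23/133 + 53/133 → 4/7
merge 3/7 + 4/7 → 1
L = 23/133 + 4/7 + 1 = 232/133 ≈ 1.744 bits/symbol.

1.744 bits/symbol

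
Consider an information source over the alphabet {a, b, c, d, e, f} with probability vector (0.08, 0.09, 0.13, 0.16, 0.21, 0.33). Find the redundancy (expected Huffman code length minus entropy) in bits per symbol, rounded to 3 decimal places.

Entropy H = −Σ p log₂ p ≈ 2.4105 bits.
Huffman merges: 2/25+9/100→17/100; 13/100+4/25→29/100; 17/100+21/100→19/50; 29/100+33/100→31/50; 19/50+31/50→1. L = 123/50 ≈ 2.4600.
L − H = 2.4600 − 2.4105 = 0.050 bits.

0.050 bits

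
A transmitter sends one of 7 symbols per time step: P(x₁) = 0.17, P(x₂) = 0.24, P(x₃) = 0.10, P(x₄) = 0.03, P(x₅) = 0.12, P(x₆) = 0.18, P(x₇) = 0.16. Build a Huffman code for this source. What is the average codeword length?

Repeatedly combine the two least-probable nodes; the expected code length is the sum of the merged weights.
merge 3/100 + 1/10 → 13/100
merge 3/25 + 13/100 → 1/4
merge 4/25 + 17/100 → 33/100
merge 9/50 + 6/25 → 21/50
merge 1/4 + 33/100 → 29/50
merge 21/50 + 29/50 → 1
L = 13/100 + 1/4 + 33/100 + 21/50 + 29/50 + 1 = 271/100 = 2.71 bits/symbol.

2.71 bits/symbol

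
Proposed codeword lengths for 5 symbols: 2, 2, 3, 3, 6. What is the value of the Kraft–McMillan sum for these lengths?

With common denominator 2^6 = 64: Σ 2^(−ℓᵢ) = 16/64 + 16/64 + 8/64 + 8/64 + 1/64 = 49/64 = 0.765625.

0.765625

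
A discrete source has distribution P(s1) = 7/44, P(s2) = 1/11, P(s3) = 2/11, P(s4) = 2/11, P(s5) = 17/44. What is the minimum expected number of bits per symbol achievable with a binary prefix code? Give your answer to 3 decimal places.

Repeatedly combine the two least-probable nodes; the expected code length is the sum of the merged weights.
merge 1/11 + 7/44 → 1/4
merge 2/11 + 2/11 → 4/11
merge 1/4 + 4/11 → 27/44
merge 17/44 + 27/44 → 1
L = 1/4 + 4/11 + 27/44 + 1 = 49/22 ≈ 2.227 bits/symbol.

2.227 bits/symbol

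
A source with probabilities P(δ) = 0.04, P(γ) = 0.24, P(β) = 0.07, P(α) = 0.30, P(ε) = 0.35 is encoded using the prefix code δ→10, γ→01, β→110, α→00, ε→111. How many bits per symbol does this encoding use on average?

L̄ = Σ pᵢ·ℓᵢ = 0.04·2 + 0.24·2 + 0.07·3 + 0.30·2 + 0.35·3 = 2.42 bits/symbol.

2.42 bits/symbol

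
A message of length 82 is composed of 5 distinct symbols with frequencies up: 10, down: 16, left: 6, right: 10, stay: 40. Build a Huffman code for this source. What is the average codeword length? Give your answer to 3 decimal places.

Probabilities are the counts divided by 82.
Repeatedly combine the two least-probable nodes; the expected code length is the sum of the merged weights.
merge 3/41 + 5/41 → 8/41
merge 5/41 + 8/41 → 13/41
merge 8/41 + 13/41 → 21/41
merge 20/41 + 21/41 → 1
L = 8/41 + 13/41 + 21/41 + 1 = 83/41 ≈ 2.024 bits/symbol.

2.024 bits/symbol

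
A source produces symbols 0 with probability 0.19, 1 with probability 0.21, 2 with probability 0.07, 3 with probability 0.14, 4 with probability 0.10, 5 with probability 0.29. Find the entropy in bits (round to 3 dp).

H = −Σ pᵢ log₂ pᵢ.
−0.19·log₂(0.19) = 0.4552
−0.21·log₂(0.21) = 0.4728
−0.07·log₂(0.07) = 0.2686
−0.14·log₂(0.14) = 0.3971
−0.10·log₂(0.10) = 0.3322
−0.29·log₂(0.29) = 0.5179
Sum ≈ 2.4438 → 2.444 bits.

2.444 bits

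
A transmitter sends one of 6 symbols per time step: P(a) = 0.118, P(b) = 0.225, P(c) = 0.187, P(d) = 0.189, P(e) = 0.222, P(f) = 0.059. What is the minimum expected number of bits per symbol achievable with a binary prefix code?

Repeatedly combine the two least-probable nodes; the expected code length is the sum of the merged weights.
merge 59/1000 + 59/500 → 177/1000
merge 177/1000 + 187/1000 → 91/250
merge 189/1000 + 111/500 → 411/1000
merge 9/40 + 91/250 → 589/1000
merge 411/1000 + 589/1000 → 1
L = 177/1000 + 91/250 + 411/1000 + 589/1000 + 1 = 2541/1000 = 2.541 bits/symbol.

2.541 bits/symbol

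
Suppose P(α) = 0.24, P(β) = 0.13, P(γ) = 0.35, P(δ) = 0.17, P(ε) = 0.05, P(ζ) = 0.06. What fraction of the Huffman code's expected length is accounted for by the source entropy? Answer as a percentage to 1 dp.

Entropy H = −Σ p log₂ p ≈ 2.3011 bits.
Huffman merges: 1/20+3/50→11/100; 11/100+13/100→6/25; 17/100+6/25→41/100; 6/25+7/20→59/100; 41/100+59/100→1. L = 47/20 ≈ 2.3500.
Efficiency = H/L = 2.3011/2.3500 = 97.9%.

97.9%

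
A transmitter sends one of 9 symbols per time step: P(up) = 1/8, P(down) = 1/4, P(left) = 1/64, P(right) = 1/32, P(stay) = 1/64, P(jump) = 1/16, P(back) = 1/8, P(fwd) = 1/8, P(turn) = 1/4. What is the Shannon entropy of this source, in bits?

Each probability is a power of 1/2, so log₂(1/p) is an integer.
H = Σ p·log₂(1/p) = 1/8·3 + 1/4·2 + 1/64·6 + 1/32·5 + 1/64·6 + 1/16·4 + 1/8·3 + 1/8·3 + 1/4·2 = 2.71875 bits.

2.71875 bits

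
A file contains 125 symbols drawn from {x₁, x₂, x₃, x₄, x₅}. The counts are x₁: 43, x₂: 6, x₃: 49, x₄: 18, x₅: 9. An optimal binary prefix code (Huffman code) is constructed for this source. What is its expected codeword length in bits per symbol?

Probabilities are the counts divided by 125.
Repeatedly combine the two least-probable nodes; the expected code length is the sum of the merged weights.
merge 6/125 + 9/125 → 3/25
merge 3/25 + 18/125 → 33/125
merge 33/125 + 43/125 → 76/125
merge 49/125 + 76/125 → 1
L = 3/25 + 33/125 + 76/125 + 1 = 249/125 = 1.992 bits/symbol.

1.992 bits/symbol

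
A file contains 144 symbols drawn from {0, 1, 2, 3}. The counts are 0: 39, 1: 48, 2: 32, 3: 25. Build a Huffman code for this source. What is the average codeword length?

2 bits/symbol

Probabilities are the counts divided by 144.
Repeatedly combine the two least-probable nodes; the expected code length is the sum of the merged weights.
merge 25/144 + 2/9 → 19/48
merge 13/48 + 1/3 → 29/48
merge 19/48 + 29/48 → 1
L = 19/48 + 29/48 + 1 = 2 bits/symbol.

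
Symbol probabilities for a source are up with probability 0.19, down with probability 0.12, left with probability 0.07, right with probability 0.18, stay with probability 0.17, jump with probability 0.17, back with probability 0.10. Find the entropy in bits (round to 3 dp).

2.738 bits

H = −Σ pᵢ log₂ pᵢ.
−0.19·log₂(0.19) = 0.4552
−0.12·log₂(0.12) = 0.3671
−0.07·log₂(0.07) = 0.2686
−0.18·log₂(0.18) = 0.4453
−0.17·log₂(0.17) = 0.4346
−0.17·log₂(0.17) = 0.4346
−0.10·log₂(0.10) = 0.3322
Sum ≈ 2.7375 → 2.738 bits.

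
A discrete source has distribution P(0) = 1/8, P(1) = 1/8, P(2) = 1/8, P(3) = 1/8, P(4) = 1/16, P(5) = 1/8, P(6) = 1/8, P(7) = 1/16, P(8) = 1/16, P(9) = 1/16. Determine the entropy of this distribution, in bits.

Each probability is a power of 1/2, so log₂(1/p) is an integer.
H = Σ p·log₂(1/p) = 1/8·3 + 1/8·3 + 1/8·3 + 1/8·3 + 1/16·4 + 1/8·3 + 1/8·3 + 1/16·4 + 1/16·4 + 1/16·4 = 3.25 bits.

3.25 bits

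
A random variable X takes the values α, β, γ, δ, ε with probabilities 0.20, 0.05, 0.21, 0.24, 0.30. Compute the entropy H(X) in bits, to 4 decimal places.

H = −Σ pᵢ log₂ pᵢ.
−0.20·log₂(0.20) = 0.4644
−0.05·log₂(0.05) = 0.2161
−0.21·log₂(0.21) = 0.4728
−0.24·log₂(0.24) = 0.4941
−0.30·log₂(0.30) = 0.5211
Sum ≈ 2.1685 → 2.1685 bits.

2.1685 bits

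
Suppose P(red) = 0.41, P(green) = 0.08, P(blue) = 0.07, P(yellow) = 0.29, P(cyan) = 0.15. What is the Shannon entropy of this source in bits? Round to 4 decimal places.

H = −Σ pᵢ log₂ pᵢ.
−0.41·log₂(0.41) = 0.5274
−0.08·log₂(0.08) = 0.2915
−0.07·log₂(0.07) = 0.2686
−0.29·log₂(0.29) = 0.5179
−0.15·log₂(0.15) = 0.4105
Sum ≈ 2.0159 → 2.0159 bits.

2.0159 bits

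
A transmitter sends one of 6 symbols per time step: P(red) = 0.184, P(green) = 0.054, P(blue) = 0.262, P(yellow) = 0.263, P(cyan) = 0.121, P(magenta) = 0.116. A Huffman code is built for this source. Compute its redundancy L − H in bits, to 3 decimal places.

0.042 bits

Entropy H = −Σ p log₂ p ≈ 2.4190 bits.
Huffman merges: 27/500+29/250→17/100; 121/1000+17/100→291/1000; 23/125+131/500→223/500; 263/1000+291/1000→277/500; 223/500+277/500→1. L = 2461/1000 ≈ 2.4610.
L − H = 2.4610 − 2.4190 = 0.042 bits.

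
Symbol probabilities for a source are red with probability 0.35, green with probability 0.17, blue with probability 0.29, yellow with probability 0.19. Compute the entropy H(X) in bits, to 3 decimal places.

1.938 bits

H = −Σ pᵢ log₂ pᵢ.
−0.35·log₂(0.35) = 0.5301
−0.17·log₂(0.17) = 0.4346
−0.29·log₂(0.29) = 0.5179
−0.19·log₂(0.19) = 0.4552
Sum ≈ 1.9378 → 1.938 bits.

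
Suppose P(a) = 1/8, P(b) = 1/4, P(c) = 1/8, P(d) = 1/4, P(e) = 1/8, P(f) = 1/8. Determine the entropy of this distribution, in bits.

2.5 bits

Each probability is a power of 1/2, so log₂(1/p) is an integer.
H = Σ p·log₂(1/p) = 1/8·3 + 1/4·2 + 1/8·3 + 1/4·2 + 1/8·3 + 1/8·3 = 2.5 bits.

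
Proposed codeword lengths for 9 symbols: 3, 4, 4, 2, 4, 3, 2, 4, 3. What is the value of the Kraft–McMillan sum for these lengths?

With common denominator 2^4 = 16: Σ 2^(−ℓᵢ) = 2/16 + 1/16 + 1/16 + 4/16 + 1/16 + 2/16 + 4/16 + 1/16 + 2/16 = 18/16 = 1.125.

1.125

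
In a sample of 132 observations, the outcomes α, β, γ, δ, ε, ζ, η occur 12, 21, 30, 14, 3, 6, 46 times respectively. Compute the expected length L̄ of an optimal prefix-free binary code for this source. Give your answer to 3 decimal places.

Probabilities are the counts divided by 132.
Repeatedly combine the two least-probable nodes; the expected code length is the sum of the merged weights.
merge 1/44 + 1/22 → 3/44
merge 3/44 + 1/11 → 7/44
merge 7/66 + 7/44 → 35/132
merge 7/44 + 5/22 → 17/44
merge 35/132 + 23/66 → 27/44
merge 17/44 + 27/44 → 1
L = 3/44 + 7/44 + 35/132 + 17/44 + 27/44 + 1 = 329/132 ≈ 2.492 bits/symbol.

2.492 bits/symbol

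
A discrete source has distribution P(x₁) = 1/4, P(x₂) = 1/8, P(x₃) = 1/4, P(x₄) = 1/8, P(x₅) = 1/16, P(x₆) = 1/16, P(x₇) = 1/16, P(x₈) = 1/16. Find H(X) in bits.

2.75 bits

Each probability is a power of 1/2, so log₂(1/p) is an integer.
H = Σ p·log₂(1/p) = 1/4·2 + 1/8·3 + 1/4·2 + 1/8·3 + 1/16·4 + 1/16·4 + 1/16·4 + 1/16·4 = 2.75 bits.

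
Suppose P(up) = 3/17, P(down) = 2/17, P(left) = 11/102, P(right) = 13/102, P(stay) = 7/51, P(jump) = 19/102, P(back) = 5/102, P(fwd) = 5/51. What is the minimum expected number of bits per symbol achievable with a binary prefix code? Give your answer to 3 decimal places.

Repeatedly combine the two least-probable nodes; the expected code length is the sum of the merged weights.
merge 5/102 + 5/51 → 5/34
merge 11/102 + 2/17 → 23/102
merge 13/102 + 7/51 → 9/34
merge 5/34 + 3/17 → 11/34
merge 19/102 + 23/102 → 7/17
merge 9/34 + 11/34 → 10/17
merge 7/17 + 10/17 → 1
L = 5/34 + 23/102 + 9/34 + 11/34 + 7/17 + 10/17 + 1 = 151/51 ≈ 2.961 bits/symbol.

2.961 bits/symbol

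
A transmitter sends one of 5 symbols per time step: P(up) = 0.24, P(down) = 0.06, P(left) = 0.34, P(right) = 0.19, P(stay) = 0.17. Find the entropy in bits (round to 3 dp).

H = −Σ pᵢ log₂ pᵢ.
−0.24·log₂(0.24) = 0.4941
−0.06·log₂(0.06) = 0.2435
−0.34·log₂(0.34) = 0.5292
−0.19·log₂(0.19) = 0.4552
−0.17·log₂(0.17) = 0.4346
Sum ≈ 2.1567 → 2.157 bits.

2.157 bits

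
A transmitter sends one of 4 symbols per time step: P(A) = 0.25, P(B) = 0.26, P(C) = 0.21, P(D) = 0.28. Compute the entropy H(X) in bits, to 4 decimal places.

1.9923 bits

H = −Σ pᵢ log₂ pᵢ.
−0.25·log₂(0.25) = 0.5000
−0.26·log₂(0.26) = 0.5053
−0.21·log₂(0.21) = 0.4728
−0.28·log₂(0.28) = 0.5142
Sum ≈ 1.9923 → 1.9923 bits.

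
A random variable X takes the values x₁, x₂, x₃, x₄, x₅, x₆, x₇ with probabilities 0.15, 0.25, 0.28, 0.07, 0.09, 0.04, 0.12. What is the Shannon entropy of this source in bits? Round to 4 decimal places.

2.5588 bits

H = −Σ pᵢ log₂ pᵢ.
−0.15·log₂(0.15) = 0.4105
−0.25·log₂(0.25) = 0.5000
−0.28·log₂(0.28) = 0.5142
−0.07·log₂(0.07) = 0.2686
−0.09·log₂(0.09) = 0.3127
−0.04·log₂(0.04) = 0.1858
−0.12·log₂(0.12) = 0.3671
Sum ≈ 2.5588 → 2.5588 bits.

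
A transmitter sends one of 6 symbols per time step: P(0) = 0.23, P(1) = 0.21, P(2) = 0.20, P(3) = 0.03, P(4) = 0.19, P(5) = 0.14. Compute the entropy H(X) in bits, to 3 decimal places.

2.429 bits

H = −Σ pᵢ log₂ pᵢ.
−0.23·log₂(0.23) = 0.4877
−0.21·log₂(0.21) = 0.4728
−0.20·log₂(0.20) = 0.4644
−0.03·log₂(0.03) = 0.1518
−0.19·log₂(0.19) = 0.4552
−0.14·log₂(0.14) = 0.3971
Sum ≈ 2.4290 → 2.429 bits.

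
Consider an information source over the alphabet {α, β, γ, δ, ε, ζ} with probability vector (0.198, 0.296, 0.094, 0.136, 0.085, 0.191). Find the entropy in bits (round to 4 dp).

2.4531 bits

H = −Σ pᵢ log₂ pᵢ.
−0.198·log₂(0.198) = 0.4626
−0.296·log₂(0.296) = 0.5199
−0.094·log₂(0.094) = 0.3207
−0.136·log₂(0.136) = 0.3915
−0.085·log₂(0.085) = 0.3023
−0.191·log₂(0.191) = 0.4562
Sum ≈ 2.4531 → 2.4531 bits.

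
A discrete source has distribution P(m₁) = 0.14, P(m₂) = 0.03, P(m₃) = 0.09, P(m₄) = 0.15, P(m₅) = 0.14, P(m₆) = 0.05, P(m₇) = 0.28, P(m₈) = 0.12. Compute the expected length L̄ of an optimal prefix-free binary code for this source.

2.8 bits/symbol

Repeatedly combine the two least-probable nodes; the expected code length is the sum of the merged weights.
merge 3/100 + 1/20 → 2/25
merge 2/25 + 9/100 → 17/100
merge 3/25 + 7/50 → 13/50
merge 7/50 + 3/20 → 29/100
merge 17/100 + 13/50 → 43/100
merge 7/25 + 29/100 → 57/100
merge 43/100 + 57/100 → 1
L = 2/25 + 17/100 + 13/50 + 29/100 + 43/100 + 57/100 + 1 = 14/5 = 2.8 bits/symbol.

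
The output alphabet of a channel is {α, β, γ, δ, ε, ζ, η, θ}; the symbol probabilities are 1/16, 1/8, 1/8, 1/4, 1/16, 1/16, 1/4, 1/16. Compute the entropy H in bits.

2.75 bits

Each probability is a power of 1/2, so log₂(1/p) is an integer.
H = Σ p·log₂(1/p) = 1/16·4 + 1/8·3 + 1/8·3 + 1/4·2 + 1/16·4 + 1/16·4 + 1/4·2 + 1/16·4 = 2.75 bits.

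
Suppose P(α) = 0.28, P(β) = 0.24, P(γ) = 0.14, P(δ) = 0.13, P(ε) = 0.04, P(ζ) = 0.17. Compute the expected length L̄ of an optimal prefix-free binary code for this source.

Repeatedly combine the two least-probable nodes; the expected code length is the sum of the merged weights.
merge 1/25 + 13/100 → 17/100
merge 7/50 + 17/100 → 31/100
merge 17/100 + 6/25 → 41/100
merge 7/25 + 31/100 → 59/100
merge 41/100 + 59/100 → 1
L = 17/100 + 31/100 + 41/100 + 59/100 + 1 = 62/25 = 2.48 bits/symbol.

2.48 bits/symbol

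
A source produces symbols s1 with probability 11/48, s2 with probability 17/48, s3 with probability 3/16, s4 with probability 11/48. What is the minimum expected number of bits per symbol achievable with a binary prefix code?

Repeatedly combine the two least-probable nodes; the expected code length is the sum of the merged weights.
merge 3/16 + 11/48 → 5/12
merge 11/48 + 17/48 → 7/12
merge 5/12 + 7/12 → 1
L = 5/12 + 7/12 + 1 = 2 bits/symbol.

2 bits/symbol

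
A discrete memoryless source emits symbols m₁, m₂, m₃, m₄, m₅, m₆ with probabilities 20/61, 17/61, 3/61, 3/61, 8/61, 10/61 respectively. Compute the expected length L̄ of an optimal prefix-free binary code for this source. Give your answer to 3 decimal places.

2.328 bits/symbol

Repeatedly combine the two least-probable nodes; the expected code length is the sum of the merged weights.
merge 3/61 + 3/61 → 6/61
merge 6/61 + 8/61 → 14/61
merge 10/61 + 14/61 → 24/61
merge 17/61 + 20/61 → 37/61
merge 24/61 + 37/61 → 1
L = 6/61 + 14/61 + 24/61 + 37/61 + 1 = 142/61 ≈ 2.328 bits/symbol.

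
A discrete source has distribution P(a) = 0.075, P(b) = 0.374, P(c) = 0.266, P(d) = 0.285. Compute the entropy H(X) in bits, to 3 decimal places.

H = −Σ pᵢ log₂ pᵢ.
−0.075·log₂(0.075) = 0.2803
−0.374·log₂(0.374) = 0.5307
−0.266·log₂(0.266) = 0.5082
−0.285·log₂(0.285) = 0.5161
Sum ≈ 1.8353 → 1.835 bits.

1.835 bits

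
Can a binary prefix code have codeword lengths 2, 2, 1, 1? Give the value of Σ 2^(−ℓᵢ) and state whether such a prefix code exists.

1.5; no

With common denominator 2^2 = 4: Σ 2^(−ℓᵢ) = 1/4 + 1/4 + 2/4 + 2/4 = 6/4 = 1.5.
Kraft's inequality requires Σ ≤ 1; here Σ = 1.5 > 1, so no such prefix code exists.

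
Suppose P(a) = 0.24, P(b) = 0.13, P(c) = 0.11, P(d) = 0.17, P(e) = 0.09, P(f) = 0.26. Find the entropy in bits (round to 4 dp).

H = −Σ pᵢ log₂ pᵢ.
−0.24·log₂(0.24) = 0.4941
−0.13·log₂(0.13) = 0.3826
−0.11·log₂(0.11) = 0.3503
−0.17·log₂(0.17) = 0.4346
−0.09·log₂(0.09) = 0.3127
−0.26·log₂(0.26) = 0.5053
Sum ≈ 2.4796 → 2.4796 bits.

2.4796 bits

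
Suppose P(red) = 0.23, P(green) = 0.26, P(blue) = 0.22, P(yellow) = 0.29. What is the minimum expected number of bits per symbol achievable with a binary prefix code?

2 bits/symbol

Repeatedly combine the two least-probable nodes; the expected code length is the sum of the merged weights.
merge 11/50 + 23/100 → 9/20
merge 13/50 + 29/100 → 11/20
merge 9/20 + 11/20 → 1
L = 9/20 + 11/20 + 1 = 2 bits/symbol.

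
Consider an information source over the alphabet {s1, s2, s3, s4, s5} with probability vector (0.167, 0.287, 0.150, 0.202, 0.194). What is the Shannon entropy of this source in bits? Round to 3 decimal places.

2.284 bits

H = −Σ pᵢ log₂ pᵢ.
−0.167·log₂(0.167) = 0.4312
−0.287·log₂(0.287) = 0.5169
−0.150·log₂(0.150) = 0.4105
−0.202·log₂(0.202) = 0.4661
−0.194·log₂(0.194) = 0.4590
Sum ≈ 2.2837 → 2.284 bits.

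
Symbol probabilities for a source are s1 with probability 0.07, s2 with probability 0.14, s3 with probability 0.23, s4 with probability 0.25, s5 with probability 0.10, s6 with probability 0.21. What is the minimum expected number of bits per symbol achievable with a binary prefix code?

Repeatedly combine the two least-probable nodes; the expected code length is the sum of the merged weights.
merge 7/100 + 1/10 → 17/100
merge 7/50 + 17/100 → 31/100
merge 21/100 + 23/100 → 11/25
merge 1/4 + 31/100 → 14/25
merge 11/25 + 14/25 → 1
L = 17/100 + 31/100 + 11/25 + 14/25 + 1 = 62/25 = 2.48 bits/symbol.

2.48 bits/symbol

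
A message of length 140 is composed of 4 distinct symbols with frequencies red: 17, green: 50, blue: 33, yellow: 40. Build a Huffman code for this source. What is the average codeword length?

2 bits/symbol

Probabilities are the counts divided by 140.
Repeatedly combine the two least-probable nodes; the expected code length is the sum of the merged weights.
merge 17/140 + 33/140 → 5/14
merge 2/7 + 5/14 → 9/14
merge 5/14 + 9/14 → 1
L = 5/14 + 9/14 + 1 = 2 bits/symbol.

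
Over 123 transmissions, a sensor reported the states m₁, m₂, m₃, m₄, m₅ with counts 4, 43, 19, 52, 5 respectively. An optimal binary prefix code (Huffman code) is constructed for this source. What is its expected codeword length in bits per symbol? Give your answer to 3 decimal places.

1.878 bits/symbol

Probabilities are the counts divided by 123.
Repeatedly combine the two least-probable nodes; the expected code length is the sum of the merged weights.
merge 4/123 + 5/123 → 3/41
merge 3/41 + 19/123 → 28/123
merge 28/123 + 43/123 → 71/123
merge 52/123 + 71/123 → 1
L = 3/41 + 28/123 + 71/123 + 1 = 77/41 ≈ 1.878 bits/symbol.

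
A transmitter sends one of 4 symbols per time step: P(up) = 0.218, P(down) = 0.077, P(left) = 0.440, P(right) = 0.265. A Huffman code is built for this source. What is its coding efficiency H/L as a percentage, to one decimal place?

Entropy H = −Σ p log₂ p ≈ 1.7928 bits.
Huffman merges: 77/1000+109/500→59/200; 53/200+59/200→14/25; 11/25+14/25→1. L = 371/200 ≈ 1.8550.
Efficiency = H/L = 1.7928/1.8550 = 96.6%.

96.6%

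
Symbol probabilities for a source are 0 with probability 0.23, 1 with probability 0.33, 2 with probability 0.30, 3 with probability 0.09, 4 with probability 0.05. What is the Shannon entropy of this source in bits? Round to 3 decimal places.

H = −Σ pᵢ log₂ pᵢ.
−0.23·log₂(0.23) = 0.4877
−0.33·log₂(0.33) = 0.5278
−0.30·log₂(0.30) = 0.5211
−0.09·log₂(0.09) = 0.3127
−0.05·log₂(0.05) = 0.2161
Sum ≈ 2.0653 → 2.065 bits.

2.065 bits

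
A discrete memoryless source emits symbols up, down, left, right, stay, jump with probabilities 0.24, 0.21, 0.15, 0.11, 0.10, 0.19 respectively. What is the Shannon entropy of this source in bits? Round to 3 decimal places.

2.515 bits

H = −Σ pᵢ log₂ pᵢ.
−0.24·log₂(0.24) = 0.4941
−0.21·log₂(0.21) = 0.4728
−0.15·log₂(0.15) = 0.4105
−0.11·log₂(0.11) = 0.3503
−0.10·log₂(0.10) = 0.3322
−0.19·log₂(0.19) = 0.4552
Sum ≈ 2.5152 → 2.515 bits.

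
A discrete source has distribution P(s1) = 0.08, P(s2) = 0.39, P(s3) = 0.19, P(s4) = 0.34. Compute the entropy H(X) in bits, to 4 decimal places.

H = −Σ pᵢ log₂ pᵢ.
−0.08·log₂(0.08) = 0.2915
−0.39·log₂(0.39) = 0.5298
−0.19·log₂(0.19) = 0.4552
−0.34·log₂(0.34) = 0.5292
Sum ≈ 1.8057 → 1.8057 bits.

1.8057 bits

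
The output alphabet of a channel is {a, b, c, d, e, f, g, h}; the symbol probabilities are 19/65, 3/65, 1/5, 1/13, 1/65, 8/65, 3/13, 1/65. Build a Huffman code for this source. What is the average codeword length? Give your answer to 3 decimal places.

2.538 bits/symbol

Repeatedly combine the two least-probable nodes; the expected code length is the sum of the merged weights.
merge 1/65 + 1/65 → 2/65
merge 2/65 + 3/65 → 1/13
merge 1/13 + 1/13 → 2/13
merge 8/65 + 2/13 → 18/65
merge 1/5 + 3/13 → 28/65
merge 18/65 + 19/65 → 37/65
merge 28/65 + 37/65 → 1
L = 2/65 + 1/13 + 2/13 + 18/65 + 28/65 + 37/65 + 1 = 33/13 ≈ 2.538 bits/symbol.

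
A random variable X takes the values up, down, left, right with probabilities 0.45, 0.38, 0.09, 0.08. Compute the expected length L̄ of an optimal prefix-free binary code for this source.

1.72 bits/symbol

Repeatedly combine the two least-probable nodes; the expected code length is the sum of the merged weights.
merge 2/25 + 9/100 → 17/100
merge 17/100 + 19/50 → 11/20
merge 9/20 + 11/20 → 1
L = 17/100 + 11/20 + 1 = 43/25 = 1.72 bits/symbol.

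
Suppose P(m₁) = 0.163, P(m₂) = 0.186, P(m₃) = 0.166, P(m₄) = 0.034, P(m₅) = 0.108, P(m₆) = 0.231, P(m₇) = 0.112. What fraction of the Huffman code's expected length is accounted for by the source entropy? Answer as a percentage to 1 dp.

Entropy H = −Σ p log₂ p ≈ 2.6627 bits.
Huffman merges: 17/500+27/250→71/500; 14/125+71/500→127/500; 163/1000+83/500→329/1000; 93/500+231/1000→417/1000; 127/500+329/1000→583/1000; 417/1000+583/1000→1. L = 109/40 ≈ 2.7250.
Efficiency = H/L = 2.6627/2.7250 = 97.7%.

97.7%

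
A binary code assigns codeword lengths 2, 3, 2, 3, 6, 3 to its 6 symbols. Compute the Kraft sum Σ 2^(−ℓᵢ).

0.890625

With common denominator 2^6 = 64: Σ 2^(−ℓᵢ) = 16/64 + 8/64 + 16/64 + 8/64 + 1/64 + 8/64 = 57/64 = 0.890625.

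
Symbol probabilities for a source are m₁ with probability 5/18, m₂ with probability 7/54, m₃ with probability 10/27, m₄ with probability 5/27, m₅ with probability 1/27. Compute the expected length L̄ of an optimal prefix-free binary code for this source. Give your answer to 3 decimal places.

2.148 bits/symbol

Repeatedly combine the two least-probable nodes; the expected code length is the sum of the merged weights.
merge 1/27 + 7/54 → 1/6
merge 1/6 + 5/27 → 19/54
merge 5/18 + 19/54 → 17/27
merge 10/27 + 17/27 → 1
L = 1/6 + 19/54 + 17/27 + 1 = 58/27 ≈ 2.148 bits/symbol.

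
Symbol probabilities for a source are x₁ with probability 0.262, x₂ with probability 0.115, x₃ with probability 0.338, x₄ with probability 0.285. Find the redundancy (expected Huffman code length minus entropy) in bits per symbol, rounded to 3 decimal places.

Entropy H = −Σ p log₂ p ≈ 1.9102 bits.
Huffman merges: 23/200+131/500→377/1000; 57/200+169/500→623/1000; 377/1000+623/1000→1. L = 2 ≈ 2.0000.
L − H = 2.0000 − 1.9102 = 0.090 bits.

0.090 bits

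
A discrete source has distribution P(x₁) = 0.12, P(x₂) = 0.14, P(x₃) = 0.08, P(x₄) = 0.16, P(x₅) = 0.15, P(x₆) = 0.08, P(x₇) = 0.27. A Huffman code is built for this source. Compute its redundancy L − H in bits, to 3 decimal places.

0.039 bits

Entropy H = −Σ p log₂ p ≈ 2.6908 bits.
Huffman merges: 2/25+2/25→4/25; 3/25+7/50→13/50; 3/20+4/25→31/100; 4/25+13/50→21/50; 27/100+31/100→29/50; 21/50+29/50→1. L = 273/100 ≈ 2.7300.
L − H = 2.7300 − 2.6908 = 0.039 bits.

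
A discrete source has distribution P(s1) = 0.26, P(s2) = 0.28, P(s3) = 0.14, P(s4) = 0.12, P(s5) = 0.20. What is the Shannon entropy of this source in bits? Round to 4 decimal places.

H = −Σ pᵢ log₂ pᵢ.
−0.26·log₂(0.26) = 0.5053
−0.28·log₂(0.28) = 0.5142
−0.14·log₂(0.14) = 0.3971
−0.12·log₂(0.12) = 0.3671
−0.20·log₂(0.20) = 0.4644
Sum ≈ 2.2481 → 2.2481 bits.

2.2481 bits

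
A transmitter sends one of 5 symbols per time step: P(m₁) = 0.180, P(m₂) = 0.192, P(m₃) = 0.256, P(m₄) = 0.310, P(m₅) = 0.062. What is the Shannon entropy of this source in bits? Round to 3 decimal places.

H = −Σ pᵢ log₂ pᵢ.
−0.180·log₂(0.180) = 0.4453
−0.192·log₂(0.192) = 0.4571
−0.256·log₂(0.256) = 0.5032
−0.310·log₂(0.310) = 0.5238
−0.062·log₂(0.062) = 0.2487
Sum ≈ 2.1782 → 2.178 bits.

2.178 bits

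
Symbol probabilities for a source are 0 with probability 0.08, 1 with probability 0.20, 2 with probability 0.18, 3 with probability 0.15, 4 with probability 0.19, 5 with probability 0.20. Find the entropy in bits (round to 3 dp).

H = −Σ pᵢ log₂ pᵢ.
−0.08·log₂(0.08) = 0.2915
−0.20·log₂(0.20) = 0.4644
−0.18·log₂(0.18) = 0.4453
−0.15·log₂(0.15) = 0.4105
−0.19·log₂(0.19) = 0.4552
−0.20·log₂(0.20) = 0.4644
Sum ≈ 2.5314 → 2.531 bits.

2.531 bits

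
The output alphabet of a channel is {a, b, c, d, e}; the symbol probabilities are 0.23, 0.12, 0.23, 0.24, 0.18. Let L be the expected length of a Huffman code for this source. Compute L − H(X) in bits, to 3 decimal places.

0.018 bits

Entropy H = −Σ p log₂ p ≈ 2.2818 bits.
Huffman merges: 3/25+9/50→3/10; 23/100+23/100→23/50; 6/25+3/10→27/50; 23/50+27/50→1. L = 23/10 ≈ 2.3000.
L − H = 2.3000 − 2.2818 = 0.018 bits.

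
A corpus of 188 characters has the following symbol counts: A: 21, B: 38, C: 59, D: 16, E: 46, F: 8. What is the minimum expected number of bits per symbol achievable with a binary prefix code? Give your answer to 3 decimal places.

2.367 bits/symbol

Probabilities are the counts divided by 188.
Repeatedly combine the two least-probable nodes; the expected code length is the sum of the merged weights.
merge 2/47 + 4/47 → 6/47
merge 21/188 + 6/47 → 45/188
merge 19/94 + 45/188 → 83/188
merge 23/94 + 59/188 → 105/188
merge 83/188 + 105/188 → 1
L = 6/47 + 45/188 + 83/188 + 105/188 + 1 = 445/188 ≈ 2.367 bits/symbol.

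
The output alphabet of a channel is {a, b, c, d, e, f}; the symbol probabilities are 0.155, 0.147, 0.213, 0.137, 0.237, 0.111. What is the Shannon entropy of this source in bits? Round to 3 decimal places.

H = −Σ pᵢ log₂ pᵢ.
−0.155·log₂(0.155) = 0.4169
−0.147·log₂(0.147) = 0.4066
−0.213·log₂(0.213) = 0.4752
−0.137·log₂(0.137) = 0.3929
−0.237·log₂(0.237) = 0.4923
−0.111·log₂(0.111) = 0.3520
Sum ≈ 2.5359 → 2.536 bits.

2.536 bits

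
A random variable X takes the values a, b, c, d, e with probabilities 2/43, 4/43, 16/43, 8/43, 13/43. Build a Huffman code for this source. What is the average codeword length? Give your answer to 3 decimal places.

Repeatedly combine the two least-probable nodes; the expected code length is the sum of the merged weights.
merge 2/43 + 4/43 → 6/43
merge 6/43 + 8/43 → 14/43
merge 13/43 + 14/43 → 27/43
merge 16/43 + 27/43 → 1
L = 6/43 + 14/43 + 27/43 + 1 = 90/43 ≈ 2.093 bits/symbol.

2.093 bits/symbol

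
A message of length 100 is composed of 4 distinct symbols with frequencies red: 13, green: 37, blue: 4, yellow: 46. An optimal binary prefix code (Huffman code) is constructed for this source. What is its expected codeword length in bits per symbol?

1.71 bits/symbol

Probabilities are the counts divided by 100.
Repeatedly combine the two least-probable nodes; the expected code length is the sum of the merged weights.
merge 1/25 + 13/100 → 17/100
merge 17/100 + 37/100 → 27/50
merge 23/50 + 27/50 → 1
L = 17/100 + 27/50 + 1 = 171/100 = 1.71 bits/symbol.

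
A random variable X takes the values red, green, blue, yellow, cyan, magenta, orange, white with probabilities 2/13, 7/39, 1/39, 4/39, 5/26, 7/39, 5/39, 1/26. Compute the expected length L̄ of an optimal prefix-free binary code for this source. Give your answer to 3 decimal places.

2.859 bits/symbol

Repeatedly combine the two least-probable nodes; the expected code length is the sum of the merged weights.
merge 1/39 + 1/26 → 5/78
merge 5/78 + 4/39 → 1/6
merge 5/39 + 2/13 → 11/39
merge 1/6 + 7/39 → 9/26
merge 7/39 + 5/26 → 29/78
merge 11/39 + 9/26 → 49/78
merge 29/78 + 49/78 → 1
L = 5/78 + 1/6 + 11/39 + 9/26 + 29/78 + 49/78 + 1 = 223/78 ≈ 2.859 bits/symbol.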